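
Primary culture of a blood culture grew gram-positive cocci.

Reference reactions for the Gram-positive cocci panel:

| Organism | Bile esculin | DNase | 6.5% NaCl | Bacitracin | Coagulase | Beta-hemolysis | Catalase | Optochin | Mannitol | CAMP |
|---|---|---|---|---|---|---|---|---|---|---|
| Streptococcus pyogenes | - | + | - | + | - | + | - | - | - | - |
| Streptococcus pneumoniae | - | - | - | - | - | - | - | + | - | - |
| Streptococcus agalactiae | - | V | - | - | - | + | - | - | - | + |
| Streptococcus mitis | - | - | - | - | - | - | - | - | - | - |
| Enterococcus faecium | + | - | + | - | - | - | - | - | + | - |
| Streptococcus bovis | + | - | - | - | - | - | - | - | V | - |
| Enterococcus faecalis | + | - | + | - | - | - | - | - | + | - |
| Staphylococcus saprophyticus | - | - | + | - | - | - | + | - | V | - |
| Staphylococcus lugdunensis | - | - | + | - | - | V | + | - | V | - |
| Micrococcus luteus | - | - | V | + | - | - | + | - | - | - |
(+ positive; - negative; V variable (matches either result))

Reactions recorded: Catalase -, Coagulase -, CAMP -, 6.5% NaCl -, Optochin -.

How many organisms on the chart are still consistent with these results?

3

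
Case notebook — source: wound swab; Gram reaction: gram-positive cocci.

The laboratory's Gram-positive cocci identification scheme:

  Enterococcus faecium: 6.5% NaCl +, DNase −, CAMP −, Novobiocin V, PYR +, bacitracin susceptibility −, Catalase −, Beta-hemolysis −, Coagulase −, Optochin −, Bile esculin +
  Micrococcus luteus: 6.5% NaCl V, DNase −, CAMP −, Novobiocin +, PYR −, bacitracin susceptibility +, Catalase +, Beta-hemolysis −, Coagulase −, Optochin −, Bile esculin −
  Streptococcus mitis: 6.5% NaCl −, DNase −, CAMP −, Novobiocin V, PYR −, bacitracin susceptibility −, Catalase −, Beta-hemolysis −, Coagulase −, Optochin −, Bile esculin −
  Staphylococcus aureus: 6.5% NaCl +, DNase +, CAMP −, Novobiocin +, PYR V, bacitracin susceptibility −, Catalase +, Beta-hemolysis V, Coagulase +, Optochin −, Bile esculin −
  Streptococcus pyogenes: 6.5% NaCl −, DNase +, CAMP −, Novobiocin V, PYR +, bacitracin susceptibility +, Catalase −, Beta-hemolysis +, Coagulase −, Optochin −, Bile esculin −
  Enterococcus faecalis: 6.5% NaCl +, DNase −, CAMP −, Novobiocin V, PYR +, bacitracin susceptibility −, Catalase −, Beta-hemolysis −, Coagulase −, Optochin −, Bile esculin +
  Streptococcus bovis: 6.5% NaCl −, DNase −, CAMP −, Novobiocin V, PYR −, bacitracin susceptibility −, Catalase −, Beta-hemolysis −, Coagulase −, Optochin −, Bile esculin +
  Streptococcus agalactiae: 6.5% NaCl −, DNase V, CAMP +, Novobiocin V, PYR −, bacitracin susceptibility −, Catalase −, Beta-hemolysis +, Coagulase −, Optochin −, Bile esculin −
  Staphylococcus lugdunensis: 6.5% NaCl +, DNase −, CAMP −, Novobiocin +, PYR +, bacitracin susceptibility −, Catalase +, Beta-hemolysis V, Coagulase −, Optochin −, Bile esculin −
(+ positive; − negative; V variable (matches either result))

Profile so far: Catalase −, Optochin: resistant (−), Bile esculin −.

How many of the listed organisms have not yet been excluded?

Catalase −: excludes Micrococcus luteus, Staphylococcus aureus, Staphylococcus lugdunensis — 6 left.
Optochin −: all 6 remaining candidates are consistent.
Bile esculin −: excludes Enterococcus faecium, Enterococcus faecalis, Streptococcus bovis — 3 left.
Still consistent: Streptococcus agalactiae, Streptococcus mitis, Streptococcus pyogenes.

3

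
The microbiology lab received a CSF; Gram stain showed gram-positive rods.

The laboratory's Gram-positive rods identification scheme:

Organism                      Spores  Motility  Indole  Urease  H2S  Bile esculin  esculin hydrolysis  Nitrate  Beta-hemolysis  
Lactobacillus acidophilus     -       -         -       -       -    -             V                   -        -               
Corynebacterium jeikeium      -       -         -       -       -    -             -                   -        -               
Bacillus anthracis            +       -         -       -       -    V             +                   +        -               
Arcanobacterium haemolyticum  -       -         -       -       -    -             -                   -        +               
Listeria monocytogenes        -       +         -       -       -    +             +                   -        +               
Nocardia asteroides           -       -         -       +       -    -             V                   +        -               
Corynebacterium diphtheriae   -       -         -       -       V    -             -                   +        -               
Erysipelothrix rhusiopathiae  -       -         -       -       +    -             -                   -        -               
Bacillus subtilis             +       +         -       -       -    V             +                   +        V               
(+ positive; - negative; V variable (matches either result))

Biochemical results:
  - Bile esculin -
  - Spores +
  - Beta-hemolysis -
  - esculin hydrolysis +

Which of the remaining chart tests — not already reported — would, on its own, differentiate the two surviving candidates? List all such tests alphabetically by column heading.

esculin hydrolysis +: excludes Corynebacterium jeikeium, Arcanobacterium haemolyticum, Corynebacterium diphtheriae, Erysipelothrix rhusiopathiae — 5 left.
Beta-hemolysis -: excludes Listeria monocytogenes — 4 left.
Bile esculin -: all 4 remaining candidates are consistent.
Spores +: excludes Lactobacillus acidophilus, Nocardia asteroides — 2 left.
Two candidates remain: Bacillus anthracis and Bacillus subtilis.
  Motility: Bacillus anthracis -, Bacillus subtilis + — discriminates.
  Indole: - vs - — same for both, does not separate.
  Urease: - vs - — same for both, does not separate.
  H2S: - vs - — same for both, does not separate.
  Nitrate: + vs + — same for both, does not separate.

Motility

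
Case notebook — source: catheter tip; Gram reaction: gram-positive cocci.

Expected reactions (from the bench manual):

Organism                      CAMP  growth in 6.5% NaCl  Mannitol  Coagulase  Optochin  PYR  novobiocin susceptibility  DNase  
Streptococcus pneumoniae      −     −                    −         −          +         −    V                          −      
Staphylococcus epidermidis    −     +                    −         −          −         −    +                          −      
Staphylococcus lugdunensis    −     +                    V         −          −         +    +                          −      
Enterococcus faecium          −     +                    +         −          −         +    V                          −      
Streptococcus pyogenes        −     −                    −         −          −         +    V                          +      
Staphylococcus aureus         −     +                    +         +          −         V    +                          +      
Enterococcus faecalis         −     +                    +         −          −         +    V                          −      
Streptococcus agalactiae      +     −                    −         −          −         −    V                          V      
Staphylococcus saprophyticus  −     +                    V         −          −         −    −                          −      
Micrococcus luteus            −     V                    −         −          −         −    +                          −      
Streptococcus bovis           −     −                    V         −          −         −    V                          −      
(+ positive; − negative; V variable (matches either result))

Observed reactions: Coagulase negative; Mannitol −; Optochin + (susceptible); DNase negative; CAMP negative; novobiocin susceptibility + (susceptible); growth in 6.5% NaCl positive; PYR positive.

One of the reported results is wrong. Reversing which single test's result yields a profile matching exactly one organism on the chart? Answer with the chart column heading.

Optochin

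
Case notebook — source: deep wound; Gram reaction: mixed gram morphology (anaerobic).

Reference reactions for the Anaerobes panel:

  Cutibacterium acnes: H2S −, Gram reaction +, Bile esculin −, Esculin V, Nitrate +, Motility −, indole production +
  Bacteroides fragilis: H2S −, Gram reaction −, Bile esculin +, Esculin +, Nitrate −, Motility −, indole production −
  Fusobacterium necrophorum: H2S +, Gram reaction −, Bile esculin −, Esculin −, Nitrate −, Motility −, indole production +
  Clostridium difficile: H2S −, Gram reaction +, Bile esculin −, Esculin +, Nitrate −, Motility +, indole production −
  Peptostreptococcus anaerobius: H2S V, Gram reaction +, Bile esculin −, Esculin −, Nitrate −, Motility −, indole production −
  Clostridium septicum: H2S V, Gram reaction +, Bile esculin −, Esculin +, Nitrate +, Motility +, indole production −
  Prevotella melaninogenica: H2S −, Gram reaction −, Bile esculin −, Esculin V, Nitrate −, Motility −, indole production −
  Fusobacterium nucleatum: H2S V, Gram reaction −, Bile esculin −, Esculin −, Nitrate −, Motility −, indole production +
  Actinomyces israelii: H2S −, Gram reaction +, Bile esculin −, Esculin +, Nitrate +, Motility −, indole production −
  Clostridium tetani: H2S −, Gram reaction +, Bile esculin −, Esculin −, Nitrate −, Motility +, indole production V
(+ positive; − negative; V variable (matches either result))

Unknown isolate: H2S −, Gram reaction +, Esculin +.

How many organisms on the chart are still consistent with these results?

Esculin +: excludes Fusobacterium necrophorum, Peptostreptococcus anaerobius, Fusobacterium nucleatum, Clostridium tetani — 6 left.
Gram reaction +: excludes Bacteroides fragilis, Prevotella melaninogenica — 4 left.
H2S −: all 4 remaining candidates are consistent.
Still consistent: Actinomyces israelii, Clostridium difficile, Clostridium septicum, Cutibacterium acnes.

4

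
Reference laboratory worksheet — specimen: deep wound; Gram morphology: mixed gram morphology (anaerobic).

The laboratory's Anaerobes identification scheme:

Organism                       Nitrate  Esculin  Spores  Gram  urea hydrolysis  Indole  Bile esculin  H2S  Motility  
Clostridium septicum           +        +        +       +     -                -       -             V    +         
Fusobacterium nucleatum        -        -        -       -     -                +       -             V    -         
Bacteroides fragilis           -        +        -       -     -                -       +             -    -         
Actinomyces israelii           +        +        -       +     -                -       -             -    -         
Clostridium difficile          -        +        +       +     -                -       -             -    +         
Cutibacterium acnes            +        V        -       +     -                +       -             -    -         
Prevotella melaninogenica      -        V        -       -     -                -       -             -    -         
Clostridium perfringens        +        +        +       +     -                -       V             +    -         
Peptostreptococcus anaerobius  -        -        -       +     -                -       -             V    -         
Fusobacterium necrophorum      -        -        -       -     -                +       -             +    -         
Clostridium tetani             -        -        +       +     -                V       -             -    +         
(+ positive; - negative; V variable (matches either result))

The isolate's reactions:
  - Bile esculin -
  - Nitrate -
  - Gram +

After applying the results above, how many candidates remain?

3

Gram +: excludes Fusobacterium nucleatum, Bacteroides fragilis, Prevotella melaninogenica, Fusobacterium necrophorum — 7 left.
Bile esculin -: all 7 remaining candidates are consistent.
Nitrate -: excludes Clostridium septicum, Actinomyces israelii, Cutibacterium acnes, Clostridium perfringens — 3 left.
Still consistent: Clostridium difficile, Clostridium tetani, Peptostreptococcus anaerobius.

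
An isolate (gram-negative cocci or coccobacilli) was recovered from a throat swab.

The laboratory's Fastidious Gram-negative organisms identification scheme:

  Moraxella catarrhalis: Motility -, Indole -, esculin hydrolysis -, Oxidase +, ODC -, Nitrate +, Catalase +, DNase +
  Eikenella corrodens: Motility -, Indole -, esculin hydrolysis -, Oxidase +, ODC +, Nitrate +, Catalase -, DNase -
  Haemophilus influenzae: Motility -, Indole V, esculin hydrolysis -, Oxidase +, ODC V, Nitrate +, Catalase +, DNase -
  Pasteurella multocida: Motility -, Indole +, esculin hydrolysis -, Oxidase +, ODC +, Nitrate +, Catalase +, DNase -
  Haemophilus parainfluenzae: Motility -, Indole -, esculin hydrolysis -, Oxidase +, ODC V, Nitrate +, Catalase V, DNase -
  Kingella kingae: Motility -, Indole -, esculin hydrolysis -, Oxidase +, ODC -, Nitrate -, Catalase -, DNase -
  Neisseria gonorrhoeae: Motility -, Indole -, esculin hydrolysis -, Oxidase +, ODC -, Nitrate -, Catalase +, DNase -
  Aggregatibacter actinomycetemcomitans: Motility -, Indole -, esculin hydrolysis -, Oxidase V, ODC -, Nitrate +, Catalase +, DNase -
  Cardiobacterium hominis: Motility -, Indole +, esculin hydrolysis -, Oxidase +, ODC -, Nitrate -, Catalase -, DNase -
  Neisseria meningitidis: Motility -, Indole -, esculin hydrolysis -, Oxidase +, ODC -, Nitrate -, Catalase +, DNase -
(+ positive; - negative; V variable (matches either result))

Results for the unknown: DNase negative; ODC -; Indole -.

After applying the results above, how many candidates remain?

DNase -: excludes Moraxella catarrhalis — 9 left.
Indole -: excludes Pasteurella multocida, Cardiobacterium hominis — 7 left.
ODC -: excludes Eikenella corrodens — 6 left.
Still consistent: Aggregatibacter actinomycetemcomitans, Haemophilus influenzae, Haemophilus parainfluenzae, Kingella kingae, Neisseria gonorrhoeae, Neisseria meningitidis.

6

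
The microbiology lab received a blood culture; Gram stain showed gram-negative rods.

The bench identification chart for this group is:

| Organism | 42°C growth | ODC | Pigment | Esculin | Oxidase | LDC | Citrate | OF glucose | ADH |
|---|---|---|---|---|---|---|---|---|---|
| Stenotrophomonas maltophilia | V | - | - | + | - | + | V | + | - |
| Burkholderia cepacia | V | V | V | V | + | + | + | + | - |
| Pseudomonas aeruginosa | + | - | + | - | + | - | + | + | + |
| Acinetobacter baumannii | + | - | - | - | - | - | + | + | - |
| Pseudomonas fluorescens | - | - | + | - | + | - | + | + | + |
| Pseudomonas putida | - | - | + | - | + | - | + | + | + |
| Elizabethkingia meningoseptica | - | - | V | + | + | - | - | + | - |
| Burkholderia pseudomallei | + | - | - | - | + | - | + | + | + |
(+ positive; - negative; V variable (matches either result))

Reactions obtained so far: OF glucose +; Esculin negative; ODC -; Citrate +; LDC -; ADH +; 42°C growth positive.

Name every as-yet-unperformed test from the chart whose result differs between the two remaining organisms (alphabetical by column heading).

Pigment

OF glucose +: all 8 remaining candidates are consistent.
Esculin -: excludes Stenotrophomonas maltophilia, Elizabethkingia meningoseptica — 6 left.
Citrate +: all 6 remaining candidates are consistent.
LDC -: excludes Burkholderia cepacia — 5 left.
42°C growth +: excludes Pseudomonas fluorescens, Pseudomonas putida — 3 left.
ODC -: all 3 remaining candidates are consistent.
ADH +: excludes Acinetobacter baumannii — 2 left.
Two candidates remain: Burkholderia pseudomallei and Pseudomonas aeruginosa.
  Pigment: Burkholderia pseudomallei -, Pseudomonas aeruginosa + — discriminates.
  Oxidase: + vs + — same for both, does not separate.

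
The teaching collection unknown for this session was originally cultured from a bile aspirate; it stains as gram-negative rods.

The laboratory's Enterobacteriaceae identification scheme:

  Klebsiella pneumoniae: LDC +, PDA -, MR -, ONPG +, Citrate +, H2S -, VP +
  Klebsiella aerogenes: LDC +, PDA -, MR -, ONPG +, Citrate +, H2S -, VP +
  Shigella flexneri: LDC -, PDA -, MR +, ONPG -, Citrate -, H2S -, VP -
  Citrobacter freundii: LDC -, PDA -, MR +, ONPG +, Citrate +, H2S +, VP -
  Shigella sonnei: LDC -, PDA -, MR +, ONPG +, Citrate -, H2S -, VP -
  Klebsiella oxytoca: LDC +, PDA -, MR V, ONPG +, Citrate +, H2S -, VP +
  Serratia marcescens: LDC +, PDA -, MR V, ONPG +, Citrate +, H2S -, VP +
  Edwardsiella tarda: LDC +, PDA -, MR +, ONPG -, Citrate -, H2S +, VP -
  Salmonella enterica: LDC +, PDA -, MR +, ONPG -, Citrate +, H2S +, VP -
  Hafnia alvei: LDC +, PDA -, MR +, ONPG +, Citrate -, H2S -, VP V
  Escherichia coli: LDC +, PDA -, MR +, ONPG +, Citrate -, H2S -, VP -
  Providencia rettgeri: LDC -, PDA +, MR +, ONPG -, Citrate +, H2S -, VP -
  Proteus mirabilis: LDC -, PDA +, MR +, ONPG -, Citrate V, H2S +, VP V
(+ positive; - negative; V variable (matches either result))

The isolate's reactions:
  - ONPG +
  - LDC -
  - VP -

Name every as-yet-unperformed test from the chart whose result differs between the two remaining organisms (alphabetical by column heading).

ONPG +: excludes 5 organisms — 8 left.
LDC -: excludes 6 organisms — 2 left.
VP -: all 2 remaining candidates are consistent.
Two candidates remain: Citrobacter freundii and Shigella sonnei.
  PDA: - vs - — same for both, does not separate.
  MR: + vs + — same for both, does not separate.
  Citrate: Citrobacter freundii +, Shigella sonnei - — discriminates.
  H2S: Citrobacter freundii +, Shigella sonnei - — discriminates.

Citrate, H2S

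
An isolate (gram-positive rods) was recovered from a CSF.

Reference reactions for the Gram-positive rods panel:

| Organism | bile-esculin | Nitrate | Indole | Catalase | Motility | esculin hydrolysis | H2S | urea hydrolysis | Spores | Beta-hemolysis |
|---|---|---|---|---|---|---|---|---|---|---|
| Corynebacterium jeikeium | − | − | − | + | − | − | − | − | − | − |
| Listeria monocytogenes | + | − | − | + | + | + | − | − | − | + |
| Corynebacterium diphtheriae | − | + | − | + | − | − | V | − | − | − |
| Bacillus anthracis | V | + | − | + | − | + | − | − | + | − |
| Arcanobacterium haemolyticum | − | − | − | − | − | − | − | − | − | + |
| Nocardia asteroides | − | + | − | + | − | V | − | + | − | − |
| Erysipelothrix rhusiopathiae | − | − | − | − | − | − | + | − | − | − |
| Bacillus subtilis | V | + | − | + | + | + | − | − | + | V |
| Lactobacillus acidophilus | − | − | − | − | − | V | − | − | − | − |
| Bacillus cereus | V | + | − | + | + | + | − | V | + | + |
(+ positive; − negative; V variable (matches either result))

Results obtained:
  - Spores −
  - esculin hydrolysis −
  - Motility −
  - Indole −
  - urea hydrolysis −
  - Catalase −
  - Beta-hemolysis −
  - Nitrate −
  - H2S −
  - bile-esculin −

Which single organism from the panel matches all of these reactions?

Lactobacillus acidophilus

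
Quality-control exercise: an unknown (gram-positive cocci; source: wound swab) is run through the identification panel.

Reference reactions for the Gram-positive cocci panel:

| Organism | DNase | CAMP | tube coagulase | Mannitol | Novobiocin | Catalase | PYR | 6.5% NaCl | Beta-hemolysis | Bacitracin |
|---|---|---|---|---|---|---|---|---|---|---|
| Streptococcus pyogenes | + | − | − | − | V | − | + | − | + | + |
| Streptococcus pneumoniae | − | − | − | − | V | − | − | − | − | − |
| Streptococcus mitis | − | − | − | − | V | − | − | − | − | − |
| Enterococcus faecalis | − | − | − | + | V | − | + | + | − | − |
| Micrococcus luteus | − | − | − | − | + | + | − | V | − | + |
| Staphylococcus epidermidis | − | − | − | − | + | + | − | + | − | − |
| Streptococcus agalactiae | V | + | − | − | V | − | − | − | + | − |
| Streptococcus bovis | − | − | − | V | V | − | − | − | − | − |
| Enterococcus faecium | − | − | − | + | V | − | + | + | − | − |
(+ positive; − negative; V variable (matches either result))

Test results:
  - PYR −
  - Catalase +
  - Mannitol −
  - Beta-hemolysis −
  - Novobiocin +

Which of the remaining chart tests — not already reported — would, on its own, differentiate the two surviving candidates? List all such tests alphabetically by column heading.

Bacitracin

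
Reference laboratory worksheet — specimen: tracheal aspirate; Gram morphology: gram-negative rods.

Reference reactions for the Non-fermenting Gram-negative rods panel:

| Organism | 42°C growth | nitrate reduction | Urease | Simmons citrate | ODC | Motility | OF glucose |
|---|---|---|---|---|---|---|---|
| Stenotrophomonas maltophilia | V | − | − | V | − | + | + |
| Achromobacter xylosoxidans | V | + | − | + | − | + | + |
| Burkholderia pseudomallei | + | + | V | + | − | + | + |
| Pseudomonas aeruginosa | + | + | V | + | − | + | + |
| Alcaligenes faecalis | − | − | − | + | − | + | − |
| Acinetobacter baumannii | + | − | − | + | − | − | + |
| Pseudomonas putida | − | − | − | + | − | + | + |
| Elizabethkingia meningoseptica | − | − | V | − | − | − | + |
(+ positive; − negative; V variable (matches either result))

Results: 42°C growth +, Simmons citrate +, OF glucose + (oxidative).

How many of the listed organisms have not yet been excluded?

42°C growth +: excludes Alcaligenes faecalis, Pseudomonas putida, Elizabethkingia meningoseptica — 5 left.
OF glucose +: all 5 remaining candidates are consistent.
Simmons citrate +: all 5 remaining candidates are consistent.
Still consistent: Achromobacter xylosoxidans, Acinetobacter baumannii, Burkholderia pseudomallei, Pseudomonas aeruginosa, Stenotrophomonas maltophilia.

5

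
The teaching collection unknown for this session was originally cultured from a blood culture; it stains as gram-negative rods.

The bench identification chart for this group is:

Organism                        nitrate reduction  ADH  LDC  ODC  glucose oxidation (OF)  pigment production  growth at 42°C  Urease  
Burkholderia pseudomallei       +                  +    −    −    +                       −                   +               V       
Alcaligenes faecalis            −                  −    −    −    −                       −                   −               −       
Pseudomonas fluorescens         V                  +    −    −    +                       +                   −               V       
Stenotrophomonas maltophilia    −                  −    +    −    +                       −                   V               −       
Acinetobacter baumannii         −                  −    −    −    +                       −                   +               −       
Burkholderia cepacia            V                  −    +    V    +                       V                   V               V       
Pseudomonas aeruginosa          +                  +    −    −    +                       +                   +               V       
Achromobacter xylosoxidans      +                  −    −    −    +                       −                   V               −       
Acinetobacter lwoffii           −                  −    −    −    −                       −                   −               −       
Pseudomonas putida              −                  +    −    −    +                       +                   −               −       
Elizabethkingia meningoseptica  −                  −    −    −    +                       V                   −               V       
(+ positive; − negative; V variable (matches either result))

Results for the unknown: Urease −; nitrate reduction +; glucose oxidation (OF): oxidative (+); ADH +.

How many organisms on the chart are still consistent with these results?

glucose oxidation (OF) +: excludes Alcaligenes faecalis, Acinetobacter lwoffii — 9 left.
Urease −: all 9 remaining candidates are consistent.
ADH +: excludes 5 organisms — 4 left.
nitrate reduction +: excludes Pseudomonas putida — 3 left.
Still consistent: Burkholderia pseudomallei, Pseudomonas aeruginosa, Pseudomonas fluorescens.

3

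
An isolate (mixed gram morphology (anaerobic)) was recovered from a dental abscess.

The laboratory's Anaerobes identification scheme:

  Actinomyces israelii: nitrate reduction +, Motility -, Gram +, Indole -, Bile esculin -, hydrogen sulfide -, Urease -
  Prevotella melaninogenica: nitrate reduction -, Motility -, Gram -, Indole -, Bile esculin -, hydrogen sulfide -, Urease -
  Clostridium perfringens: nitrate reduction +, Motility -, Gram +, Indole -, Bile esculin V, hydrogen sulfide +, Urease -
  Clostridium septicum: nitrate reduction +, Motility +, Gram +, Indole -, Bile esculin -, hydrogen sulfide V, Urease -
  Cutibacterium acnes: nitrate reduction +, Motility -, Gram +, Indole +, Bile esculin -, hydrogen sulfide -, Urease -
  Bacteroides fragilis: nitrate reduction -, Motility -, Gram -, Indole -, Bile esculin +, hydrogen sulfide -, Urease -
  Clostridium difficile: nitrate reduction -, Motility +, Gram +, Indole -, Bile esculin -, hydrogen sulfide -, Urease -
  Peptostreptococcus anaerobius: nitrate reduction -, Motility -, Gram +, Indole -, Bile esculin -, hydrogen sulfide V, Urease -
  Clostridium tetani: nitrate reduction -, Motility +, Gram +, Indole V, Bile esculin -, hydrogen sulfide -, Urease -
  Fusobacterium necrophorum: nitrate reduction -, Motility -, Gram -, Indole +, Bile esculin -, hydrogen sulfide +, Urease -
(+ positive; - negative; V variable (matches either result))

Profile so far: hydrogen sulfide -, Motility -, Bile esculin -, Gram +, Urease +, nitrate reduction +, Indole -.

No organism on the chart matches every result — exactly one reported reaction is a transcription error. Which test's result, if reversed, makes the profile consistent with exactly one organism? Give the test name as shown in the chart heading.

Urease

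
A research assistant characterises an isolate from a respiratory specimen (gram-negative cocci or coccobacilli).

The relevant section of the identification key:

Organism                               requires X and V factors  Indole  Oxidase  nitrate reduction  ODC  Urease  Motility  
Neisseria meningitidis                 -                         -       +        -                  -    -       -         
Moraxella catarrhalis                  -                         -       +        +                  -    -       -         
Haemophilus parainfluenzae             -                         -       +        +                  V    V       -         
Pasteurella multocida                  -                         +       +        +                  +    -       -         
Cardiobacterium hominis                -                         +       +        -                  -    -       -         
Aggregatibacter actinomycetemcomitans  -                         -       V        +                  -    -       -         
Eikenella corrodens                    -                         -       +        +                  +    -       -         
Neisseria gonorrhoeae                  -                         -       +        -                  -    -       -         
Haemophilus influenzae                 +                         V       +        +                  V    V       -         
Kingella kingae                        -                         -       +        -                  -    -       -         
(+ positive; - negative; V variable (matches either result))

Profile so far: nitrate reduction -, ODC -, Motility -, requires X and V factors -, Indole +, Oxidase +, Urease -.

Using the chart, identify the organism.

Urease -: all 10 remaining candidates are consistent.
Motility -: all 10 remaining candidates are consistent.
Indole +: excludes 7 organisms — 3 left.
requires X and V factors -: excludes Haemophilus influenzae — 2 left.
ODC -: excludes Pasteurella multocida — 1 left.
nitrate reduction -: the one remaining candidate is consistent.
Oxidase +: the one remaining candidate is consistent.

Cardiobacterium hominis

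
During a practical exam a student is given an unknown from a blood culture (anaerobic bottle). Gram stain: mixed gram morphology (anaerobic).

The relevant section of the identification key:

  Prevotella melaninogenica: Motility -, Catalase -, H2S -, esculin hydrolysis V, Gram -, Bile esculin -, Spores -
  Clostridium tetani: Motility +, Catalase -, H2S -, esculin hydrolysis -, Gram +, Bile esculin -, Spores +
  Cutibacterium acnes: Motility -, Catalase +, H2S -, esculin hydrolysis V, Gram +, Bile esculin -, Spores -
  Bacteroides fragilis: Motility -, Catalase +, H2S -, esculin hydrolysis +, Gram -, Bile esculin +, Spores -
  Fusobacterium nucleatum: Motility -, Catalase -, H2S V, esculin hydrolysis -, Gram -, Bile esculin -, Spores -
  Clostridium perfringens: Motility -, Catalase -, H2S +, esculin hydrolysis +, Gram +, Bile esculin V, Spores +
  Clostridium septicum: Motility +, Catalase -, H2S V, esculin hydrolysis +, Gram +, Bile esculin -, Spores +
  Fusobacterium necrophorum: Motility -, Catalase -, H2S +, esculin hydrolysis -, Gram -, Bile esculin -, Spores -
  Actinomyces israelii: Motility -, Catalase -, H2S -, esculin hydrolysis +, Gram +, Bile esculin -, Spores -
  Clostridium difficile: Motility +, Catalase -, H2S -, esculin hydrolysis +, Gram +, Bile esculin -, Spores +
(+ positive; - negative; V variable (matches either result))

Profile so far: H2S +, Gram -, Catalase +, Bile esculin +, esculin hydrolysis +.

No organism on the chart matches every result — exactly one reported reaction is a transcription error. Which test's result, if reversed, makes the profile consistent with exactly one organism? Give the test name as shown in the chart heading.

As reported, no row in the chart matches all 5 reactions.
Reversing H2S (to -) → unique match: Bacteroides fragilis.
Reversing Catalase → still no organism matches.
Reversing esculin hydrolysis → still no organism matches.
Reversing Bile esculin → still no organism matches.
Reversing Gram → still no organism matches.

H2S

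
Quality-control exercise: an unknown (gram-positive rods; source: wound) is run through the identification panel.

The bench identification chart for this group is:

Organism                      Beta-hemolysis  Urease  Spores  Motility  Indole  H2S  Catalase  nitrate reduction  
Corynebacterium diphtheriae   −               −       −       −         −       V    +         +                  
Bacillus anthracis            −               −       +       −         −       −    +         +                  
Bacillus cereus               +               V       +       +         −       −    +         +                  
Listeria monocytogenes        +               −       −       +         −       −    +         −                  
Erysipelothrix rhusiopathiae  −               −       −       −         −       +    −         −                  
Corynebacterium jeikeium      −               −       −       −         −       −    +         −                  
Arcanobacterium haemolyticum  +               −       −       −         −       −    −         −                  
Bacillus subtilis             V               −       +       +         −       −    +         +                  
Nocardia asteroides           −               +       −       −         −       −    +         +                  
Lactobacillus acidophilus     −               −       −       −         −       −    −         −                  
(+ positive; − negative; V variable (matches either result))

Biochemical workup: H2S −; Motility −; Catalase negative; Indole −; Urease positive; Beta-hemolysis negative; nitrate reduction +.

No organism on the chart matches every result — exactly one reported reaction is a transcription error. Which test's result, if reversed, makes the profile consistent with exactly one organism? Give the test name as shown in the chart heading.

As reported, no row in the chart matches all 7 reactions.
Reversing nitrate reduction → still no organism matches.
Reversing Indole → still no organism matches.
Reversing Motility → still no organism matches.
Reversing Beta-hemolysis → still no organism matches.
Reversing H2S → still no organism matches.
Reversing Catalase (to +) → unique match: Nocardia asteroides.
Reversing Urease → still no organism matches.

Catalase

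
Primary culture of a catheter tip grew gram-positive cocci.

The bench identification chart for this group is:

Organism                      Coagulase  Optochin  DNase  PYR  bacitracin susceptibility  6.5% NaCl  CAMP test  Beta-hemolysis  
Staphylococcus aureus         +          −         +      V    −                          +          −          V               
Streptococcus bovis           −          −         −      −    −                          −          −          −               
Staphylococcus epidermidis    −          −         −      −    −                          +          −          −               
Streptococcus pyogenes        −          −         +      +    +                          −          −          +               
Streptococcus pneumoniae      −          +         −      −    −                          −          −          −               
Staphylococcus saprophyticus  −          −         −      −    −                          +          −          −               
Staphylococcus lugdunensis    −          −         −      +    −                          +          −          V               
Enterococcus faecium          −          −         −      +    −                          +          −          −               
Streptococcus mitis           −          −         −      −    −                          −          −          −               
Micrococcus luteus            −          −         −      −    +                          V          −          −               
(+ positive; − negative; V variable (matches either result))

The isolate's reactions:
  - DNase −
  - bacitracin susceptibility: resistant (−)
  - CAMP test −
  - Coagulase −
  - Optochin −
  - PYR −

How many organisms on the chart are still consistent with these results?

CAMP test −: all 10 remaining candidates are consistent.
Coagulase −: excludes Staphylococcus aureus — 9 left.
DNase −: excludes Streptococcus pyogenes — 8 left.
bacitracin susceptibility −: excludes Micrococcus luteus — 7 left.
Optochin −: excludes Streptococcus pneumoniae — 6 left.
PYR −: excludes Staphylococcus lugdunensis, Enterococcus faecium — 4 left.
Still consistent: Staphylococcus epidermidis, Staphylococcus saprophyticus, Streptococcus bovis, Streptococcus mitis.

4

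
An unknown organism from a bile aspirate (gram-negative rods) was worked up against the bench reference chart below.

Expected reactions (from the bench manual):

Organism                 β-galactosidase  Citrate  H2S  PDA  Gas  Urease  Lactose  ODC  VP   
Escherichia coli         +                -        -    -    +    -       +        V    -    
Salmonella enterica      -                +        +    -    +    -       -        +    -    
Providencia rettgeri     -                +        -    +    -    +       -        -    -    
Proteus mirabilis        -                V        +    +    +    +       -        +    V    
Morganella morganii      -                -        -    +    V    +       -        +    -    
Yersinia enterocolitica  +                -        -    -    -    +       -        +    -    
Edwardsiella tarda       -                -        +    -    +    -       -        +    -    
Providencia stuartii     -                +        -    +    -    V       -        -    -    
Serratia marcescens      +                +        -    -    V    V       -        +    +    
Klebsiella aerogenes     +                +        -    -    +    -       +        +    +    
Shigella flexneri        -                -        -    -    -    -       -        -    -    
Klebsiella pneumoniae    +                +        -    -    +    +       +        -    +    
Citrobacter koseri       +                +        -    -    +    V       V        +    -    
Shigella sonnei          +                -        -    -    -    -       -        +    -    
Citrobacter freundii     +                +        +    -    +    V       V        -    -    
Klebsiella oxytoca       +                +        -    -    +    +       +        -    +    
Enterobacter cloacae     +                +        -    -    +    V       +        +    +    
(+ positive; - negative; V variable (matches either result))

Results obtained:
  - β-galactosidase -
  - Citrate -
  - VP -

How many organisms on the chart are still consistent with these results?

4

β-galactosidase -: excludes 10 organisms — 7 left.
Citrate -: excludes Salmonella enterica, Providencia rettgeri, Providencia stuartii — 4 left.
VP -: all 4 remaining candidates are consistent.
Still consistent: Edwardsiella tarda, Morganella morganii, Proteus mirabilis, Shigella flexneri.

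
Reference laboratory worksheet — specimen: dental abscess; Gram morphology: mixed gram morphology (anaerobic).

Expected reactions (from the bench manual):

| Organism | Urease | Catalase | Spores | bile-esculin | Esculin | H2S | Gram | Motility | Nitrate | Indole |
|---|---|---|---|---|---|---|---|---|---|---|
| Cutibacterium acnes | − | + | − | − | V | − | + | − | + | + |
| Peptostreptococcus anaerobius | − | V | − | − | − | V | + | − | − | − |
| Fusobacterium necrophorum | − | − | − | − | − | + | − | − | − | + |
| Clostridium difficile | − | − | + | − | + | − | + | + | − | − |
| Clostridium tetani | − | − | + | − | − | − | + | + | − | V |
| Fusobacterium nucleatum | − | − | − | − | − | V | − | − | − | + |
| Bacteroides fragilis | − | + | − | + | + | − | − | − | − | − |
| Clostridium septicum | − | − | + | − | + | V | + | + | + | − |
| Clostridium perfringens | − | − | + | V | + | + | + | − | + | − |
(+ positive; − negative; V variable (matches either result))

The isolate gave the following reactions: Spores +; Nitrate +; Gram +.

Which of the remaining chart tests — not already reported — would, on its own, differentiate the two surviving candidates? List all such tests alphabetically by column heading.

Motility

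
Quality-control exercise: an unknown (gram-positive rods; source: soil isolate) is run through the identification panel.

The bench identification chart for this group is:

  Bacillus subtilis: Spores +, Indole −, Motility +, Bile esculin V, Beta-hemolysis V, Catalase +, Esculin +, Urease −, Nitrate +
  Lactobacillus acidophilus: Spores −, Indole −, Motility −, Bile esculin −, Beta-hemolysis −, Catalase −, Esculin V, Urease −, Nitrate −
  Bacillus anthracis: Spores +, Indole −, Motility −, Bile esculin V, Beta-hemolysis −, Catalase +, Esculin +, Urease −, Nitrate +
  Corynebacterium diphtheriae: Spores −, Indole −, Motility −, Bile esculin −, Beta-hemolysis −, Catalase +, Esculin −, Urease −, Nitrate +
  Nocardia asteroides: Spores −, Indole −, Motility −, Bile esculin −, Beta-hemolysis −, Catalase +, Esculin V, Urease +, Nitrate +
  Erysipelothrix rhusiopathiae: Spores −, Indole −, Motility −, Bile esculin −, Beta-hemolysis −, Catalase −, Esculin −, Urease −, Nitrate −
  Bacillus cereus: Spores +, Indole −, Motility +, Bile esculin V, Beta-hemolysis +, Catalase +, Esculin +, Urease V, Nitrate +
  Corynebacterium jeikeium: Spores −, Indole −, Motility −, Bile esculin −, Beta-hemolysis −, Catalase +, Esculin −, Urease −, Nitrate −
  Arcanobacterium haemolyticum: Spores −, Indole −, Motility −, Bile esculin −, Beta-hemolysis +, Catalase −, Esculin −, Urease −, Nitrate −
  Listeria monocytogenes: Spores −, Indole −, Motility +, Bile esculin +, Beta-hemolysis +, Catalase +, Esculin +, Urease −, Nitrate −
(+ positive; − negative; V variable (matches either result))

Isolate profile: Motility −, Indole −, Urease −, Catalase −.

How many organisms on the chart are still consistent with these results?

Urease −: excludes Nocardia asteroides — 9 left.
Indole −: all 9 remaining candidates are consistent.
Motility −: excludes Bacillus subtilis, Bacillus cereus, Listeria monocytogenes — 6 left.
Catalase −: excludes Bacillus anthracis, Corynebacterium diphtheriae, Corynebacterium jeikeium — 3 left.
Still consistent: Arcanobacterium haemolyticum, Erysipelothrix rhusiopathiae, Lactobacillus acidophilus.

3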